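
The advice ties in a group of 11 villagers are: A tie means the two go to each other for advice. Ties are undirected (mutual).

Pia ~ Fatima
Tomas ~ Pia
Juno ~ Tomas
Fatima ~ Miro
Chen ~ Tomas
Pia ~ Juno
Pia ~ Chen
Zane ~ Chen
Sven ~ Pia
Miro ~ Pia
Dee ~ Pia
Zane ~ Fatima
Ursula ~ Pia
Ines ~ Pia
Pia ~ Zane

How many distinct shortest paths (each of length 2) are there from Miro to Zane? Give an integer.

2

The shortest distance is 2. The length-2 paths are: Miro–Pia–Zane; Miro–Fatima–Zane.
That gives 2 distinct shortest paths.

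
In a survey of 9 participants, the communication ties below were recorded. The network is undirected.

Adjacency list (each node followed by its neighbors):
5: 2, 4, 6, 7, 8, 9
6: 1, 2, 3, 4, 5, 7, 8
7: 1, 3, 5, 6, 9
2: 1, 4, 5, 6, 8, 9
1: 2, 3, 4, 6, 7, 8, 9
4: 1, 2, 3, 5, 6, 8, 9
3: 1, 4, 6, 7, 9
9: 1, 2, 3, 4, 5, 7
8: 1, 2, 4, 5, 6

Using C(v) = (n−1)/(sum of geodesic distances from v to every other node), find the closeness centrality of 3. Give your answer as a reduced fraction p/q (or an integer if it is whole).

Distances from 3: 1:1, 2:2, 4:1, 5:2, 6:1, 7:1, 8:2, 9:1. Sum = 11.
n = 9, so closeness = 8/11.

8/11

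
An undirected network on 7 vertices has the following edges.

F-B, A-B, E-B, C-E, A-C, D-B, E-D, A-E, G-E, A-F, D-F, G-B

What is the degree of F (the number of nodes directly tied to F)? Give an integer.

F is directly tied to A, B, and D. That is 3 neighbors, so the degree of F is 3.

3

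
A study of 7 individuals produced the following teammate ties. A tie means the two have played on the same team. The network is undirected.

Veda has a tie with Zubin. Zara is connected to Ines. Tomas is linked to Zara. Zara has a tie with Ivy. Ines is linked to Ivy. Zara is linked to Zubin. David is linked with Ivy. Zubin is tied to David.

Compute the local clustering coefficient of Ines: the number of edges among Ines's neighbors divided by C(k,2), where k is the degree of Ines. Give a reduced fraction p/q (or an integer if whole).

Ines's neighbors: Ivy and Zara (k = 2).
Possible neighbor pairs: C(2,2) = 1. Edges among them: Ivy–Zara → e = 1.
Clustering(Ines) = 1/1.

1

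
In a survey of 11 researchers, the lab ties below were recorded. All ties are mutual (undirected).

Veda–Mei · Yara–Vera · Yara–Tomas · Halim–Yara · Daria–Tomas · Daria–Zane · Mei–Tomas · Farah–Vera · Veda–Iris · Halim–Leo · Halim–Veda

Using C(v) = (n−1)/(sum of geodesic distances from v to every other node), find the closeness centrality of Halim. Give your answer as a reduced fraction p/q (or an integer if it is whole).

Distances from Halim: Daria:3, Farah:3, Iris:2, Leo:1, Mei:2, Tomas:2, Veda:1, Vera:2, Yara:1, Zane:4. Sum = 21.
n = 11, so closeness = 10/21.

10/21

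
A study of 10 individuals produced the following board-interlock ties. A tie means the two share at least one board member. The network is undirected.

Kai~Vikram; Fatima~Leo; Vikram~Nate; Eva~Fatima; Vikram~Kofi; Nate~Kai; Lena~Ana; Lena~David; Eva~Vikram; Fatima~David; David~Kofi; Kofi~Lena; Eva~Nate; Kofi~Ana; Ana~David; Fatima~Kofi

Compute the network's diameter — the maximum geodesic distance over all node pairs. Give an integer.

4

Eccentricity of each node (its greatest distance to any other): Ana:3, David:3, Eva:3, Fatima:3, Kai:4, Kofi:2, Lena:3, Leo:4, Nate:3, Vikram:3.
The maximum eccentricity is 4, realized for instance by the pair Kai–Leo via Kai – Vikram – Kofi – Fatima – Leo. So the diameter is 4.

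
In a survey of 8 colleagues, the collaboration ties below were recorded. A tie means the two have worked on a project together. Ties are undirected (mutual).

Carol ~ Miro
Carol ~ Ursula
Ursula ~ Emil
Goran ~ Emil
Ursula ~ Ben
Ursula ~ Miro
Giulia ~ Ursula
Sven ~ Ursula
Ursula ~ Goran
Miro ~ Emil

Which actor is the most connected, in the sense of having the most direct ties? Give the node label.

Ursula

Degrees — Ben:1, Carol:2, Emil:3, Giulia:1, Goran:2, Miro:3, Sven:1, Ursula:7.
The maximum is 7, attained only by Ursula.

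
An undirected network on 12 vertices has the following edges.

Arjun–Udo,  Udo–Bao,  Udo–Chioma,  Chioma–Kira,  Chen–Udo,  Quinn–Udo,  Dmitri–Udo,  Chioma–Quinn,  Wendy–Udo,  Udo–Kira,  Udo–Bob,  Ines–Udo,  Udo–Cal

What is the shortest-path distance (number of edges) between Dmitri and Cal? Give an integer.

2

One shortest route is Dmitri – Udo – Cal, which uses 2 edges, and Dmitri and Cal are not directly tied, so nothing shorter exists. So d(Dmitri,Cal) = 2.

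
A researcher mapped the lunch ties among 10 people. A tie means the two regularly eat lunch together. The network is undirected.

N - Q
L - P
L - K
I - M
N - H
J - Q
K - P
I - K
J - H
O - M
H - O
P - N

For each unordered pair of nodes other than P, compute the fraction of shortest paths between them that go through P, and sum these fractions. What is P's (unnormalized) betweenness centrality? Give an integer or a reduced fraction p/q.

Pairs whose geodesics pass through P — H–L: 1; H–K: 1; J–L: 2/2; J–K: 2/2; Q–L: 1; Q–K: 1; Q–I: 1; N–L: 1; N–K: 1; N–I: 1; L–O: 1/2.
All other pairs contribute 0.
Summing the contributions gives betweenness(P) = 21/2.

21/2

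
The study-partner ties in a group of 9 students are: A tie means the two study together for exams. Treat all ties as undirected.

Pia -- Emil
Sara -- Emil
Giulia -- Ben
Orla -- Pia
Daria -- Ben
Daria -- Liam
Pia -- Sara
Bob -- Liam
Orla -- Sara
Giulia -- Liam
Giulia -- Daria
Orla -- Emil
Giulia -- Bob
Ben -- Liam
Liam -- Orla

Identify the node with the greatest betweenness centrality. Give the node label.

Unnormalized betweenness of each node: Ben:0, Bob:0, Daria:0, Emil:0, Giulia:1, Liam:17, Orla:15, Pia:0, Sara:0.
Liam has the largest value, 17, making it the main broker — the node through which the most shortest paths run.

Liam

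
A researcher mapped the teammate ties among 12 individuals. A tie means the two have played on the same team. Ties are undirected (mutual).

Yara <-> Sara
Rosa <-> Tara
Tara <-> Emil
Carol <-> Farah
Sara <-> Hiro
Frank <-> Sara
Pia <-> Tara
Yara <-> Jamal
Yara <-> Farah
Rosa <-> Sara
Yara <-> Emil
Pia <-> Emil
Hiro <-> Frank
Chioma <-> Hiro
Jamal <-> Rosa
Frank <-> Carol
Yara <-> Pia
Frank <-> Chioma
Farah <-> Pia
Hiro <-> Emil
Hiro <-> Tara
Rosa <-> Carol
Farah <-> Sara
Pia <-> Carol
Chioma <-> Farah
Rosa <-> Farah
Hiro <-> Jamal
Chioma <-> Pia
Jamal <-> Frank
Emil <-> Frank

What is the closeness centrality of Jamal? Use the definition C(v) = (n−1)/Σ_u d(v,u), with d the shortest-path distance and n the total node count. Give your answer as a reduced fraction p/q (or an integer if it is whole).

11/18

Distances from Jamal: Carol:2, Chioma:2, Emil:2, Farah:2, Frank:1, Hiro:1, Pia:2, Rosa:1, Sara:2, Tara:2, Yara:1. Sum = 18.
n = 12, so closeness = 11/18.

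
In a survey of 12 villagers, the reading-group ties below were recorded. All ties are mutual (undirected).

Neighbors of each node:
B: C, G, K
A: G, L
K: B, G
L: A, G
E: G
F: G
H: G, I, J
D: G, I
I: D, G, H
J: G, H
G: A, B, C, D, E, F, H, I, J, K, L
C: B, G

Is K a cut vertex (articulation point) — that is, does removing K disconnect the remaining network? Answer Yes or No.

No

Even without K, every remaining node can still reach every other (the residual graph is connected), so K is not a cut vertex.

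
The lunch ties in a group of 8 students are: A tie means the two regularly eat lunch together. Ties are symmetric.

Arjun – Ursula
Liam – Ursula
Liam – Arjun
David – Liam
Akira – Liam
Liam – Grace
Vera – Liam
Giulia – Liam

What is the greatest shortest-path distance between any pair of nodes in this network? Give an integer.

2

Eccentricity of each node (its greatest distance to any other): Akira:2, Arjun:2, David:2, Giulia:2, Grace:2, Liam:1, Ursula:2, Vera:2.
The maximum eccentricity is 2, realized for instance by the pair Giulia–Grace via Giulia – Liam – Grace. So the diameter is 2.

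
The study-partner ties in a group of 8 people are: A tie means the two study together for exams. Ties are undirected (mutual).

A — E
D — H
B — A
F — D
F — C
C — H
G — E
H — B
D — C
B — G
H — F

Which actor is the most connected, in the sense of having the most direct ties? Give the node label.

Degrees — A:2, B:3, C:3, D:3, E:2, F:3, G:2, H:4.
The maximum is 4, attained only by H.

H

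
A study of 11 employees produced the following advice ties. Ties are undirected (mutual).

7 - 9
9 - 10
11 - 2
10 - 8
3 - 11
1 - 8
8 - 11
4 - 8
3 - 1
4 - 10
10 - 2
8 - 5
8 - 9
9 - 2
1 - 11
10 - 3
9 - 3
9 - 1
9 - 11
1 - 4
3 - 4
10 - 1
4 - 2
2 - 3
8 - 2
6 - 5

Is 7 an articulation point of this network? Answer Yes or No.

Even without 7, every remaining node can still reach every other (the residual graph is connected), so 7 is not a cut vertex.

No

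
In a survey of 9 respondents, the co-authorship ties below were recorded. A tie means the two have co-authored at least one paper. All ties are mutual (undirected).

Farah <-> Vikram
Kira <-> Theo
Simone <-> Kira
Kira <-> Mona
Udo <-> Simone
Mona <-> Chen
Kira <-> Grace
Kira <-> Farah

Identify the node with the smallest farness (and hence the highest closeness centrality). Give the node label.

Farness (sum of distances to all others) for each node — Chen:23, Farah:16, Grace:18, Kira:11, Mona:16, Simone:16, Theo:18, Udo:23, Vikram:23.
The smallest farness is 11, for Kira, so Kira has the highest closeness.

Kira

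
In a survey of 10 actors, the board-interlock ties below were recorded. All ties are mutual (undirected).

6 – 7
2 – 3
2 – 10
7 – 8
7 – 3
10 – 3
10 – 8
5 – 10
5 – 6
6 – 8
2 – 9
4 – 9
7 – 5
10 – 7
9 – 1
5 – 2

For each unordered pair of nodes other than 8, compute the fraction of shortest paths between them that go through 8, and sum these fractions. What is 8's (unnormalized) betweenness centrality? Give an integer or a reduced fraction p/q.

Pairs whose geodesics pass through 8 — 10–6: 1/3.
All other pairs contribute 0.
Summing the contributions gives betweenness(8) = 1/3.

1/3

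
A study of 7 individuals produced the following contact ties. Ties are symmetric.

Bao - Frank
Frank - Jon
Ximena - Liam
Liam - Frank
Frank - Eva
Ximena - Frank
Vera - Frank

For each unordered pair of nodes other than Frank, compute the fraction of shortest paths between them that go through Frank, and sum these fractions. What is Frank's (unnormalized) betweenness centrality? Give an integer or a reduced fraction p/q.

14

Pairs whose geodesics pass through Frank — Eva–Liam: 1; Eva–Vera: 1; Eva–Ximena: 1; Eva–Jon: 1; Eva–Bao: 1; Liam–Vera: 1; Liam–Jon: 1; Liam–Bao: 1; Vera–Ximena: 1; Vera–Jon: 1; Vera–Bao: 1; Ximena–Jon: 1; Ximena–Bao: 1; Jon–Bao: 1.
All other pairs contribute 0.
Summing the contributions gives betweenness(Frank) = 14.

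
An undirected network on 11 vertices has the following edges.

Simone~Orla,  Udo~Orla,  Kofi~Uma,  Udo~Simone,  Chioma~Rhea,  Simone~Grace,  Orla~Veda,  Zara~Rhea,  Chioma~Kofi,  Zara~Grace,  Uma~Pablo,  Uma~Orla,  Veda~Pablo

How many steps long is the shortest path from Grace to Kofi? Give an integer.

4

One shortest route is Grace – Zara – Rhea – Chioma – Kofi, which uses 4 edges, and at distance 3 from Grace we only reach {Chioma, Uma, Veda}, which does not include Kofi. So d(Grace,Kofi) = 4.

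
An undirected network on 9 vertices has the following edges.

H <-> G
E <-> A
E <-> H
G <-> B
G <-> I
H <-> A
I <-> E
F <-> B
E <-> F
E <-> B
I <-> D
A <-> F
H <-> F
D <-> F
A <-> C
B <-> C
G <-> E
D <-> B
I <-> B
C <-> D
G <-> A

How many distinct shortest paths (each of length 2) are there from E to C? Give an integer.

2

The shortest distance is 2. The length-2 paths are: E–B–C; E–A–C.
That gives 2 distinct shortest paths.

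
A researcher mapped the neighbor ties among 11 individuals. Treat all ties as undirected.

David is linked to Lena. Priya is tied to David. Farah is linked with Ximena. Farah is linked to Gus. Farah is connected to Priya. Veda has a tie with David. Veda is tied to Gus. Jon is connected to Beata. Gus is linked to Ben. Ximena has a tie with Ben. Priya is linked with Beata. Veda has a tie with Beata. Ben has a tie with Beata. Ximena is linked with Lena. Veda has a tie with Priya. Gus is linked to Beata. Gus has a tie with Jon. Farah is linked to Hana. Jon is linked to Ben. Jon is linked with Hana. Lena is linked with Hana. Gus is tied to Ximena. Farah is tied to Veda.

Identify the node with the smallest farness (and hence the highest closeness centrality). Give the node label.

Gus

Farness (sum of distances to all others) for each node — Beata:16, Ben:17, David:19, Farah:15, Gus:14, Hana:17, Jon:17, Lena:18, Priya:16, Veda:15, Ximena:16.
The smallest farness is 14, for Gus, so Gus has the highest closeness.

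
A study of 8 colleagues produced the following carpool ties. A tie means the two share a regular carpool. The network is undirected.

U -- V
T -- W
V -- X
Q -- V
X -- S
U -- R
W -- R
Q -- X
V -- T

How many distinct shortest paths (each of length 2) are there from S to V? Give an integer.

The shortest distance is 2, and the only length-2 path is S–X–V. So there is exactly 1 shortest path.

1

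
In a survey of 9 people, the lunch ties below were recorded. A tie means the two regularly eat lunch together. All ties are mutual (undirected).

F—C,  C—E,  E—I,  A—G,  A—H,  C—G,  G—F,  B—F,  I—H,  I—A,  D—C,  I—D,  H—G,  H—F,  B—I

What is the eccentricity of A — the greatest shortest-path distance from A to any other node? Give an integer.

Distances from A: B:2, C:2, D:2, E:2, F:2, G:1, H:1, I:1.
The largest is 2 (to B, D, E, F, and C), so the eccentricity of A is 2.

2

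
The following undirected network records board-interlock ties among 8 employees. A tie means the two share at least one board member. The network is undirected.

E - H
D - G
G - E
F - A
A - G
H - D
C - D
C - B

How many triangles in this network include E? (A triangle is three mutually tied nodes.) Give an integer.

0

E's neighbors are G and H, but none of them are tied to each other, so no triangle contains E.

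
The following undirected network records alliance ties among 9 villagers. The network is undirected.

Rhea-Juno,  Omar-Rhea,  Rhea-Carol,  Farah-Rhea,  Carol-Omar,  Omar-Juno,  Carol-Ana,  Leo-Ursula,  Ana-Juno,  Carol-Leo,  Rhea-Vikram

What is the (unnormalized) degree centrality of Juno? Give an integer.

3

Juno is directly tied to Ana, Omar, and Rhea. That is 3 neighbors, so the degree of Juno is 3.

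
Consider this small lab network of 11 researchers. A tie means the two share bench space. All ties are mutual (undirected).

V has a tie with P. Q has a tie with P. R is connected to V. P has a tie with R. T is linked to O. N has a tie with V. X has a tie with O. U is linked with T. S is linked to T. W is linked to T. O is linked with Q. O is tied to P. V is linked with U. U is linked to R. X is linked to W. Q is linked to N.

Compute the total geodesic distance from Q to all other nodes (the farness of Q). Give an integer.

Distances from Q: N:1, O:1, P:1, R:2, S:3, T:2, U:3, V:2, W:3, X:2.
Sum = 1 + 1 + 1 + 2 + 3 + 2 + 3 + 2 + 3 + 2 = 20.

20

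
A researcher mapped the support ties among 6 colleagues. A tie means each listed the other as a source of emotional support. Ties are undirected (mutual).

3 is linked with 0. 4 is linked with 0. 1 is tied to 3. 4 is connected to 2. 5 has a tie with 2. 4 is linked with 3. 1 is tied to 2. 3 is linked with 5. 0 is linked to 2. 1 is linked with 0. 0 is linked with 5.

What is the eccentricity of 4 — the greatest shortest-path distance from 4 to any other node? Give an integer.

2

Distances from 4: 0:1, 1:2, 2:1, 3:1, 5:2.
The largest is 2 (to 5 and 1), so the eccentricity of 4 is 2.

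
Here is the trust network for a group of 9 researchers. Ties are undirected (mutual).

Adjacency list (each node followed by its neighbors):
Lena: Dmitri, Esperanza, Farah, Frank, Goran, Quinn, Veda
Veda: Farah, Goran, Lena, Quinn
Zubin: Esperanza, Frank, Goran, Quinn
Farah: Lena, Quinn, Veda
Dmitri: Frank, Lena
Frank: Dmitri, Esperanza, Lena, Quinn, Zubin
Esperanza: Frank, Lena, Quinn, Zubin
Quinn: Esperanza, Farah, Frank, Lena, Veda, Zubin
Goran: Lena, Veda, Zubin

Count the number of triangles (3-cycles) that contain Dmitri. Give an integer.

1

Dmitri's neighbors: Frank and Lena.
Neighbor pairs that are themselves tied: Dmitri–Frank–Lena. Each forms one triangle with Dmitri, for 1 in total.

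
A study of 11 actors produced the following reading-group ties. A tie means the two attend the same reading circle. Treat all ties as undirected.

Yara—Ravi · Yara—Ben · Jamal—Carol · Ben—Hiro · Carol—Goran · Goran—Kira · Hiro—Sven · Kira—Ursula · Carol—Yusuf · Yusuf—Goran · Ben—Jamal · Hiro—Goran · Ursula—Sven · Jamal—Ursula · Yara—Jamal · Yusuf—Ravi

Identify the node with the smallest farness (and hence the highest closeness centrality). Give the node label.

Jamal

Farness (sum of distances to all others) for each node — Ben:19, Carol:18, Goran:17, Hiro:18, Jamal:16, Kira:21, Ravi:23, Sven:23, Ursula:19, Yara:20, Yusuf:20.
The smallest farness is 16, for Jamal, so Jamal has the highest closeness.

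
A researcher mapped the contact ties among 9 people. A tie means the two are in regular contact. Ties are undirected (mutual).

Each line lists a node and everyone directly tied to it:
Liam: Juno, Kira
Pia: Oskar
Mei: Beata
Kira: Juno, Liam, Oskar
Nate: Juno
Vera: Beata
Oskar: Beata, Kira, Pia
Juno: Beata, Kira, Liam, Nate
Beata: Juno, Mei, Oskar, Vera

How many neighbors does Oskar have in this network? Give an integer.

3

Oskar is directly tied to Beata, Kira, and Pia. That is 3 neighbors, so the degree of Oskar is 3.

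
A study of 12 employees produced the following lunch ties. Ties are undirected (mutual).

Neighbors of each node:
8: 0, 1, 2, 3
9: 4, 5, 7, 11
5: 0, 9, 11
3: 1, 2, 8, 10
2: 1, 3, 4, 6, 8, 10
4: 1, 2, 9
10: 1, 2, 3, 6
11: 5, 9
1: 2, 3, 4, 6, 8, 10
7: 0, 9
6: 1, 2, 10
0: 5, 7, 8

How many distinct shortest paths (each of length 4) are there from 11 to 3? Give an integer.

3

The shortest distance is 4. The length-4 paths are: 11–5–0–8–3; 11–9–4–1–3; 11–9–4–2–3.
That gives 3 distinct shortest paths.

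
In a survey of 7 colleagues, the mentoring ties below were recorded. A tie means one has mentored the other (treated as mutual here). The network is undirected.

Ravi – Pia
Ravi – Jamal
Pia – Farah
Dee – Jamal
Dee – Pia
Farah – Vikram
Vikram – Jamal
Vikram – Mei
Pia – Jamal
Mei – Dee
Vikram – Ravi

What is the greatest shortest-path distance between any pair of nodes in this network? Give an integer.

2

Eccentricity of each node (its greatest distance to any other): Dee:2, Farah:2, Jamal:2, Mei:2, Pia:2, Ravi:2, Vikram:2.
The maximum eccentricity is 2, realized for instance by the pair Mei–Ravi via Mei – Vikram – Ravi. So the diameter is 2.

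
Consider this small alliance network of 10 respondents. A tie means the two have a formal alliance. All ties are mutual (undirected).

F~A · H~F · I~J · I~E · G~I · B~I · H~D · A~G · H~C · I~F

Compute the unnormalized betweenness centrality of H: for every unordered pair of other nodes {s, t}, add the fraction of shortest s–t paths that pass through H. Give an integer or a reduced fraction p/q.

Pairs whose geodesics pass through H — E–C: 1; E–D: 1; C–F: 1; C–B: 1; C–J: 1; C–A: 1; C–G: 2/2; C–I: 1; C–D: 1; F–D: 1; B–D: 1; J–D: 1; A–D: 1; G–D: 2/2 … (+1 more pairs).
All other pairs contribute 0.
Summing the contributions gives betweenness(H) = 15.

15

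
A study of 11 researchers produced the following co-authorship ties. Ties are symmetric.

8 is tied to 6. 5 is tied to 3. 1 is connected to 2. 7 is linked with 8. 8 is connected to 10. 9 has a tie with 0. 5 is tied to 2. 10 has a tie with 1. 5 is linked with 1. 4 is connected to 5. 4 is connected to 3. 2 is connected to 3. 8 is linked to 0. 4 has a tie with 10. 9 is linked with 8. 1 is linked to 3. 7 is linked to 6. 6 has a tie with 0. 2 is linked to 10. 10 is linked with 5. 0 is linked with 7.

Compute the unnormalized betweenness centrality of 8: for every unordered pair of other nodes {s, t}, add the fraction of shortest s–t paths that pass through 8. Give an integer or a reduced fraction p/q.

25

Pairs whose geodesics pass through 8 — 7–9: 1/2; 7–3: 4/4; 7–4: 1; 7–2: 1; 7–10: 1; 7–1: 1; 7–5: 1; 0–3: 4/4; 0–4: 1; 0–2: 1; 0–10: 1; 0–1: 1; 0–5: 1; 9–6: 1/2 … (+12 more pairs).
All other pairs contribute 0.
Summing the contributions gives betweenness(8) = 25.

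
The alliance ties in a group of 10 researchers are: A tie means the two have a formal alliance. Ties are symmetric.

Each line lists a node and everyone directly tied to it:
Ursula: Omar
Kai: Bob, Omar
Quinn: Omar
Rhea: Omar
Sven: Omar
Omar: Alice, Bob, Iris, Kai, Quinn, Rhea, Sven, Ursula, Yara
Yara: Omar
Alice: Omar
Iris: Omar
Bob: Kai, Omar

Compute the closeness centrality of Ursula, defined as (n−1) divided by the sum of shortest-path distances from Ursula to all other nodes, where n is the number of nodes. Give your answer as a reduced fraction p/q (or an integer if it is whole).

9/17

Distances from Ursula: Alice:2, Bob:2, Iris:2, Kai:2, Omar:1, Quinn:2, Rhea:2, Sven:2, Yara:2. Sum = 17.
n = 10, so closeness = 9/17.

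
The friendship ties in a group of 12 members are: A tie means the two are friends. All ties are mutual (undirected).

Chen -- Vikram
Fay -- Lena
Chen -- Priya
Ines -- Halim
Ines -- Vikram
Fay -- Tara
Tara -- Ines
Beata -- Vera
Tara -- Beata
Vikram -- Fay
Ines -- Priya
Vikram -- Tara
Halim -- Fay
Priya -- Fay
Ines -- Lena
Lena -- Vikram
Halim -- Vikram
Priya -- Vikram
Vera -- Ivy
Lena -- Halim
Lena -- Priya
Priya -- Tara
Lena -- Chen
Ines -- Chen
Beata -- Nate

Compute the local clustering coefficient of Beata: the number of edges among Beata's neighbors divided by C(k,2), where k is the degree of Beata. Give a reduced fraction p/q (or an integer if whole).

Beata's neighbors: Nate, Tara, and Vera (k = 3).
Possible neighbor pairs: C(3,2) = 3. Edges among them: none → e = 0.
Clustering(Beata) = 0/3 = 0.

0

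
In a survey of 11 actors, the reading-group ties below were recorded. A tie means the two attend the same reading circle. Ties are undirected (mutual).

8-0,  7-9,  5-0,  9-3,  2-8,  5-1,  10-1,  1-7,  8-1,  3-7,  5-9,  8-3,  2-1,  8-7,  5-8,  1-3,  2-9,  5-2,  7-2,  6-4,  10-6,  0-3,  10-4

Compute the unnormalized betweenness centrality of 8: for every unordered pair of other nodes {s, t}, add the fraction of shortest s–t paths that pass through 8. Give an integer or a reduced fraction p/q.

37/12

Pairs whose geodesics pass through 8 — 6–0: 1/3; 4–0: 1/3; 10–0: 1/3; 7–0: 1/2; 7–5: 1/4; 0–2: 1/2; 0–1: 1/3; 2–3: 1/4; 3–5: 1/4.
All other pairs contribute 0.
Summing the contributions gives betweenness(8) = 37/12.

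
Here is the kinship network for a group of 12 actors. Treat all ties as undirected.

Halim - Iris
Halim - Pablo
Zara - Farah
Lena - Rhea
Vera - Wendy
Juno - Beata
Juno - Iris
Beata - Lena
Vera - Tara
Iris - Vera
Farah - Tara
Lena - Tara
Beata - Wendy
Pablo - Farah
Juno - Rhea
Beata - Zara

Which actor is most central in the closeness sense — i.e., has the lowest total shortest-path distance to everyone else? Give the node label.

Farness (sum of distances to all others) for each node — Beata:20, Farah:23, Halim:27, Iris:22, Juno:22, Lena:23, Pablo:28, Rhea:27, Tara:21, Vera:22, Wendy:25, Zara:24.
The smallest farness is 20, for Beata, so Beata has the highest closeness.

Beata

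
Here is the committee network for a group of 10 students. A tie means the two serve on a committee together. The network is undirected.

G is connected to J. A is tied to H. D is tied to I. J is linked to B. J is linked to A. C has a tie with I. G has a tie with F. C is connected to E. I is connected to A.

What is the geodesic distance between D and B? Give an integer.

One shortest route is D – I – A – J – B, which uses 4 edges, and at distance 3 from D we only reach {E, H, J}, which does not include B. So d(D,B) = 4.

4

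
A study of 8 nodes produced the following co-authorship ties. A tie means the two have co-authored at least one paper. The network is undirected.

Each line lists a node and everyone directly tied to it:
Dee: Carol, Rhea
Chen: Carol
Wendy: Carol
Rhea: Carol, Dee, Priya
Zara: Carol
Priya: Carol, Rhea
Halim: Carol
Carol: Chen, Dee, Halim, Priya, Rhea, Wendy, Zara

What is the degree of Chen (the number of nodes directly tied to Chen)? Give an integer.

Chen is directly tied to Carol. That is 1 neighbor, so the degree of Chen is 1.

1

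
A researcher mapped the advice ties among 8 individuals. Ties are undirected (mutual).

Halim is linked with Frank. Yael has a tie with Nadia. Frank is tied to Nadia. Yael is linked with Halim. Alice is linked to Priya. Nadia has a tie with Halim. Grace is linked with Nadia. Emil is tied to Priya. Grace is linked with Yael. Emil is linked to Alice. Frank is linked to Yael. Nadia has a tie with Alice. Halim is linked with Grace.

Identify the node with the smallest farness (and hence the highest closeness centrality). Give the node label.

Farness (sum of distances to all others) for each node — Alice:11, Emil:16, Frank:13, Grace:13, Halim:12, Nadia:9, Priya:16, Yael:12.
The smallest farness is 9, for Nadia, so Nadia has the highest closeness.

Nadia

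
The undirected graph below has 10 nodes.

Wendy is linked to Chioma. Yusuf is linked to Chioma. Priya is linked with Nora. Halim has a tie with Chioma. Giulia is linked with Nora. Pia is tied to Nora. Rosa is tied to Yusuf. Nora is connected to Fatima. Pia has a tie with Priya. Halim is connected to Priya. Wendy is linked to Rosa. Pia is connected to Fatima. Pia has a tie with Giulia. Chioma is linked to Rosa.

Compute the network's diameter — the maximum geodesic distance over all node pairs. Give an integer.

5

Eccentricity of each node (its greatest distance to any other): Chioma:4, Fatima:5, Giulia:5, Halim:3, Nora:4, Pia:4, Priya:3, Rosa:5, Wendy:5, Yusuf:5.
The maximum eccentricity is 5, realized for instance by the pair Yusuf–Fatima via Yusuf – Chioma – Halim – Priya – Nora – Fatima. So the diameter is 5.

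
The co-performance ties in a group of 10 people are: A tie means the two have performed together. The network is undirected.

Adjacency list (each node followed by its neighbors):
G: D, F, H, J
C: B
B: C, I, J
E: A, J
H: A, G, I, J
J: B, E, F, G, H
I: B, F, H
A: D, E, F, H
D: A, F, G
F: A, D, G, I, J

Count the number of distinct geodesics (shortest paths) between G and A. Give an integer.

3

The shortest distance is 2. The length-2 paths are: G–F–A; G–D–A; G–H–A.
That gives 3 distinct shortest paths.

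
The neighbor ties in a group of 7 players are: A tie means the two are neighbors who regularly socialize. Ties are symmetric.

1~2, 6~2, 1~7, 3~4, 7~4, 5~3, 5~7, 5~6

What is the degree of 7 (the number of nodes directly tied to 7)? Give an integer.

7 is directly tied to 1, 4, and 5. That is 3 neighbors, so the degree of 7 is 3.

3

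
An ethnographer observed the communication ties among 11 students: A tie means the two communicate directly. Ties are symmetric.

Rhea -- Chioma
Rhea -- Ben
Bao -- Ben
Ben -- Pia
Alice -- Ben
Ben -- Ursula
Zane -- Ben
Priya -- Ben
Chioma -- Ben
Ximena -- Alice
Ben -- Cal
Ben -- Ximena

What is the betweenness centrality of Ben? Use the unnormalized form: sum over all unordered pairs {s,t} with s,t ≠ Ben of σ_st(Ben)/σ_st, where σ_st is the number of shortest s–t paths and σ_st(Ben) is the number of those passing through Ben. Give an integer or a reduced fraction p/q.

43

Pairs whose geodesics pass through Ben — Rhea–Priya: 1; Rhea–Pia: 1; Rhea–Ursula: 1; Rhea–Cal: 1; Rhea–Alice: 1; Rhea–Bao: 1; Rhea–Zane: 1; Rhea–Ximena: 1; Priya–Pia: 1; Priya–Ursula: 1; Priya–Cal: 1; Priya–Alice: 1; Priya–Bao: 1; Priya–Zane: 1 … (+29 more pairs).
All other pairs contribute 0.
Summing the contributions gives betweenness(Ben) = 43.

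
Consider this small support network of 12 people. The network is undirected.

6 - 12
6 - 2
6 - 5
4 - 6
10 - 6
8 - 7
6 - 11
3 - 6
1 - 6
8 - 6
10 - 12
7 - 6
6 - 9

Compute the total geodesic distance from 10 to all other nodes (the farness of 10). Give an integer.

Distances from 10: 1:2, 2:2, 3:2, 4:2, 5:2, 6:1, 7:2, 8:2, 9:2, 11:2, 12:1.
Sum = 2 + 2 + 2 + 2 + 2 + 1 + 2 + 2 + 2 + 2 + 1 = 20.

20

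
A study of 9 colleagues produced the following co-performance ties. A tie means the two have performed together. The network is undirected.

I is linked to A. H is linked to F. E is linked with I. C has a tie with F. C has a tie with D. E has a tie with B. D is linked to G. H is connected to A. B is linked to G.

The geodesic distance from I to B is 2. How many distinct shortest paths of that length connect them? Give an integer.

1

The shortest distance is 2, and the only length-2 path is I–E–B. So there is exactly 1 shortest path.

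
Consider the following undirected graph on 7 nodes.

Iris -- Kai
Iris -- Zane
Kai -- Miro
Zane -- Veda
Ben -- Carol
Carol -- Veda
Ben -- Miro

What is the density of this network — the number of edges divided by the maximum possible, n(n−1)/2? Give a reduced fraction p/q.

There are 7 edges and 7 nodes, so the maximum possible is C(7,2) = 21.
Density = 7/21 = 1/3.

1/3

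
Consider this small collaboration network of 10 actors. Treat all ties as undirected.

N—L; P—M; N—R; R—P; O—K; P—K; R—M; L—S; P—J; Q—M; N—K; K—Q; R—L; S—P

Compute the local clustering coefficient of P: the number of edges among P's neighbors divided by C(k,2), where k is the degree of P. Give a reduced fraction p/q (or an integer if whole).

P's neighbors: J, K, M, R, and S (k = 5).
Possible neighbor pairs: C(5,2) = 10. Edges among them: M–R → e = 1.
Clustering(P) = 1/10.

1/10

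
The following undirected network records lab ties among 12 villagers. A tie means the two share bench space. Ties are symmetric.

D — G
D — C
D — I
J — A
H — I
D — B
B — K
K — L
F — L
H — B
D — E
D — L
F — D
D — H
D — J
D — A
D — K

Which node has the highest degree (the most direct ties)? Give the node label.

D

Degrees — A:2, B:3, C:1, D:11, E:1, F:2, G:1, H:3, I:2, J:2, K:3, L:3.
The maximum is 11, attained only by D.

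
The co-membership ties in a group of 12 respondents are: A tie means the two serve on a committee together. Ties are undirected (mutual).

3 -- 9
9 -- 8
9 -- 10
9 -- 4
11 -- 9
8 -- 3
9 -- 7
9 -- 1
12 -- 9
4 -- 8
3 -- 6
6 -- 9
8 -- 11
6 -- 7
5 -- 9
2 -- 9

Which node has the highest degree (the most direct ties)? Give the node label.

Degrees — 1:1, 2:1, 3:3, 4:2, 5:1, 6:3, 7:2, 8:4, 9:11, 10:1, 11:2, 12:1.
The maximum is 11, attained only by 9.

9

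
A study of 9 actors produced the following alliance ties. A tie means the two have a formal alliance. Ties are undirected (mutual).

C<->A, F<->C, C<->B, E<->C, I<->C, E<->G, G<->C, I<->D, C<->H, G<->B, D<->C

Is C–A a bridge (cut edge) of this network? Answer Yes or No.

Without the C–A edge there is no alternate route between C and A, so the network disconnects. It is a bridge.

Yes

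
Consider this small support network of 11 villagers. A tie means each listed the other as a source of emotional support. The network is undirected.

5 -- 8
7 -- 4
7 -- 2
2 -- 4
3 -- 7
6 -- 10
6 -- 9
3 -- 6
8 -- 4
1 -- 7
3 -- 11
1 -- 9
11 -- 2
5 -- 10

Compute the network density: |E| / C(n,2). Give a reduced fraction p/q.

There are 14 edges and 11 nodes, so the maximum possible is C(11,2) = 55.
Density = 14/55.

14/55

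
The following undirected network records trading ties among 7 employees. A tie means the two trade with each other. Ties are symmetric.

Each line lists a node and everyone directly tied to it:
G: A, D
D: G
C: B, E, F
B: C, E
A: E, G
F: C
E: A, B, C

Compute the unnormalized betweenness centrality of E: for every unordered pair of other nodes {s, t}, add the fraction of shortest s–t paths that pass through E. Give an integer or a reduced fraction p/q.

9

Pairs whose geodesics pass through E — A–C: 1; A–F: 1; A–B: 1; G–C: 1; G–F: 1; G–B: 1; C–D: 1; F–D: 1; B–D: 1.
All other pairs contribute 0.
Summing the contributions gives betweenness(E) = 9.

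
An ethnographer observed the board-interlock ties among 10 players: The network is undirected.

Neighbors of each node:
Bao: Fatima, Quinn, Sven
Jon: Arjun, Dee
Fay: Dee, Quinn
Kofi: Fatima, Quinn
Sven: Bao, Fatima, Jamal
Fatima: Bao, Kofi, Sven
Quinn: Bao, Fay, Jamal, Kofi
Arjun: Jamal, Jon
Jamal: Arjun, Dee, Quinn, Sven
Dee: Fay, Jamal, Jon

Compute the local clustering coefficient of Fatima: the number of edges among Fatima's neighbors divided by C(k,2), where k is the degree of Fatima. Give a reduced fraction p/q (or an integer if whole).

Fatima's neighbors: Bao, Kofi, and Sven (k = 3).
Possible neighbor pairs: C(3,2) = 3. Edges among them: Bao–Sven → e = 1.
Clustering(Fatima) = 1/3.

1/3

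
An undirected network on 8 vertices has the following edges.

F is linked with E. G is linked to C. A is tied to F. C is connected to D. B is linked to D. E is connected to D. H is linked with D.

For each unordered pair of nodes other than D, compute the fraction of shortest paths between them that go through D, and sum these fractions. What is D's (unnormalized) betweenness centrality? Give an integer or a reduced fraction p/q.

Pairs whose geodesics pass through D — E–G: 1; E–C: 1; E–B: 1; E–H: 1; G–B: 1; G–H: 1; G–A: 1; G–F: 1; C–B: 1; C–H: 1; C–A: 1; C–F: 1; B–H: 1; B–A: 1 … (+3 more pairs).
All other pairs contribute 0.
Summing the contributions gives betweenness(D) = 17.

17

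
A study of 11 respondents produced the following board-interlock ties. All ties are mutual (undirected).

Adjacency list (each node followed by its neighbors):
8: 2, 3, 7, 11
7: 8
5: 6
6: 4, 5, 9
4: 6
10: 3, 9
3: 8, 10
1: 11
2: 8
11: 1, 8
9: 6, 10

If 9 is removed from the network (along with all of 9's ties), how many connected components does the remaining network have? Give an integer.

2

Without 9, the remaining ties split the others into: {1, 2, 3, 7, 8, 10, 11}; {4, 5, 6}.
That's 2 separate components.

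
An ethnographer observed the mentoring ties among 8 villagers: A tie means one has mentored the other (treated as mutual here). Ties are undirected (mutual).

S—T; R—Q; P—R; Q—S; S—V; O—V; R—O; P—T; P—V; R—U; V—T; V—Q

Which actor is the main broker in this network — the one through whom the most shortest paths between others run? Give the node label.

Unnormalized betweenness of each node: O:2/3, P:8/3, Q:8/3, R:15/2, S:1/2, T:1/2, U:0, V:9/2.
R has the largest value, 15/2, making it the main broker — the node through which the most shortest paths run.

R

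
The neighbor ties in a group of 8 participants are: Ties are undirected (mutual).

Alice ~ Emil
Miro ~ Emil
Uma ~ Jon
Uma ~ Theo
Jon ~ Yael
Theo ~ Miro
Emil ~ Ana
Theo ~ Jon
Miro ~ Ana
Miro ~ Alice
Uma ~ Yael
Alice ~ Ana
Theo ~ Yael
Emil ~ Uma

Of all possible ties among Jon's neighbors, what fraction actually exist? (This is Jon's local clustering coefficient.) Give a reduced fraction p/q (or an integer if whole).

Jon's neighbors: Theo, Uma, and Yael (k = 3).
Possible neighbor pairs: C(3,2) = 3. Edges among them: Theo–Uma, Theo–Yael, Uma–Yael → e = 3.
Clustering(Jon) = 3/3 = 1.

1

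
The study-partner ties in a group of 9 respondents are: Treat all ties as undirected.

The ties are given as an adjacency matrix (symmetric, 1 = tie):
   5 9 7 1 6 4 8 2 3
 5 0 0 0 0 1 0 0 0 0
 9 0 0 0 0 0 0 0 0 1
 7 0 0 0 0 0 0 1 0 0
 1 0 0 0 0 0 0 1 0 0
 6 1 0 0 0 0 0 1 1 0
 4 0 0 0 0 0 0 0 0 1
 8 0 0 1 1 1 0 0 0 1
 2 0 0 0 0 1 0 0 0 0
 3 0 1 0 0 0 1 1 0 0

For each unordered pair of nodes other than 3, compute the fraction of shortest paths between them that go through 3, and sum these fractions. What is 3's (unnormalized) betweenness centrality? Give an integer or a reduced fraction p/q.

13

Pairs whose geodesics pass through 3 — 5–9: 1; 5–4: 1; 9–7: 1; 9–1: 1; 9–6: 1; 9–4: 1; 9–8: 1; 9–2: 1; 7–4: 1; 1–4: 1; 6–4: 1; 4–8: 1; 4–2: 1.
All other pairs contribute 0.
Summing the contributions gives betweenness(3) = 13.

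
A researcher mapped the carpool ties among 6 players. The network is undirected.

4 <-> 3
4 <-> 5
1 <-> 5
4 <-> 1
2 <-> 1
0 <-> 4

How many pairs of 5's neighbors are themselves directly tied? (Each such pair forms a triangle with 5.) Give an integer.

1

5's neighbors: 1 and 4.
Neighbor pairs that are themselves tied: 5–1–4. Each forms one triangle with 5, for 1 in total.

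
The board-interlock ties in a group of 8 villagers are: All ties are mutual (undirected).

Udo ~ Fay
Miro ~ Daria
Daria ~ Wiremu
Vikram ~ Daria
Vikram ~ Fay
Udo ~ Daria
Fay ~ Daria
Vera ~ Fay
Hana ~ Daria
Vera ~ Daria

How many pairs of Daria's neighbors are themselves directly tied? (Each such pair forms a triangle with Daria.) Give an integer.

3

Daria's neighbors: Fay, Hana, Miro, Udo, Vera, Vikram, and Wiremu.
Neighbor pairs that are themselves tied: Daria–Fay–Udo; Daria–Fay–Vera; Daria–Fay–Vikram. Each forms one triangle with Daria, for 3 in total.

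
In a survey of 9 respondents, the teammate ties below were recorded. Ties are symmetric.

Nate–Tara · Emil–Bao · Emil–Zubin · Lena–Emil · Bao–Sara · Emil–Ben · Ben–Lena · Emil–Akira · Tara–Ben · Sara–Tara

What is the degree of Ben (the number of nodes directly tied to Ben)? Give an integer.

Ben is directly tied to Emil, Lena, and Tara. That is 3 neighbors, so the degree of Ben is 3.

3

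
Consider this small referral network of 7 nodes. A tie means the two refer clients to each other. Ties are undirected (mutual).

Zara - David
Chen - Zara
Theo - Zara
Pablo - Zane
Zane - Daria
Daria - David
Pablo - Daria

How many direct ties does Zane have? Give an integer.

Zane is directly tied to Daria and Pablo. That is 2 neighbors, so the degree of Zane is 2.

2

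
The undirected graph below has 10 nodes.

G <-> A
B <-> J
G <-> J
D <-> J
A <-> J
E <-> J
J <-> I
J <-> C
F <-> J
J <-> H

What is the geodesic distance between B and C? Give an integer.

2

One shortest route is B – J – C, which uses 2 edges, and B and C are not directly tied, so nothing shorter exists. So d(B,C) = 2.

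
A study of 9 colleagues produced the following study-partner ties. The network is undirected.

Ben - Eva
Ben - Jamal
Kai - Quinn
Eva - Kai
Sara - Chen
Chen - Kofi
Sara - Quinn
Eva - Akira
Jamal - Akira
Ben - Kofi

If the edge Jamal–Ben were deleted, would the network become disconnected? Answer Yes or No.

No

Even without that edge, Jamal still reaches Ben via Jamal – Akira – Eva – Ben, so the network stays connected. Not a bridge.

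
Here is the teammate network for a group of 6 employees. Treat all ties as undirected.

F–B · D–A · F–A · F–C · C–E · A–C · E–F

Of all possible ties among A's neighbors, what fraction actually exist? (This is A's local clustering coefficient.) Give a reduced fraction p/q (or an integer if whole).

1/3

A's neighbors: C, D, and F (k = 3).
Possible neighbor pairs: C(3,2) = 3. Edges among them: C–F → e = 1.
Clustering(A) = 1/3.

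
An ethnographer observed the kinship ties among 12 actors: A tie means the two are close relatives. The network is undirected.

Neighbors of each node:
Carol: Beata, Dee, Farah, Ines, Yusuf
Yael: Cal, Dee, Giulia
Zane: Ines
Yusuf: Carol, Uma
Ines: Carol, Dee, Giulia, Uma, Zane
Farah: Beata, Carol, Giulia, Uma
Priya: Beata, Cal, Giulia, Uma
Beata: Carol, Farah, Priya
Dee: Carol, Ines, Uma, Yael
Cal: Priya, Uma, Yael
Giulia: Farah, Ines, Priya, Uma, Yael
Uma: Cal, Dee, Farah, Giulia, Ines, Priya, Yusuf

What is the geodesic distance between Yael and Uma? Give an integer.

2

One shortest route is Yael – Cal – Uma, which uses 2 edges, and Yael and Uma are not directly tied, so nothing shorter exists. So d(Yael,Uma) = 2.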